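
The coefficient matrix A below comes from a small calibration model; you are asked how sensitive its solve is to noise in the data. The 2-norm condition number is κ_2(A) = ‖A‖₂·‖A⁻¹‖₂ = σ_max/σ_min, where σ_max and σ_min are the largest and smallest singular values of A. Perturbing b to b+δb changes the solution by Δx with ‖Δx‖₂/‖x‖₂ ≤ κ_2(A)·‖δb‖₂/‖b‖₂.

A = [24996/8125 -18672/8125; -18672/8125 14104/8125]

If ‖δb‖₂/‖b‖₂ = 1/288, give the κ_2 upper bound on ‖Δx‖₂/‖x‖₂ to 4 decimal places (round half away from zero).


1.3542

form AᵀA = [38937744/2640625 -29203008/2640625; -29203008/2640625 21902656/2640625] with trace 2433616/105625 and determinant 9216/2640625
eigenvalues of AᵀA: λ = (tr ± √(tr²−4·det))/2 = 576/25, 16/105625
κ_2(A) = √(λ_max/λ_min) = √((576/25) / (16/105625)) = 390.0000
perturbation bound = 390.0000·1/288 = 1.3542


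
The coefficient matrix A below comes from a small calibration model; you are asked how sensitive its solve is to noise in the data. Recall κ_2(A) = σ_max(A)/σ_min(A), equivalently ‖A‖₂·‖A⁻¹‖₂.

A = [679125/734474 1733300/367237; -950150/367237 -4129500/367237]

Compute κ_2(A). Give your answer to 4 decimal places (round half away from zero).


86.1250

M = AᵀA = [587725625/77854244 651206250/19463561; 651206250/19463561 2894660000/19463561]. tr(M)=296740625/1898884, det(M)=1562500/474721
λ_max, λ_min = (296740625/1898884 ± √88007526425390625/3605760445456)/2 = 625/4, 10000/474721
σ_max=√(625/4)=(25/2), σ_min=√(10000/474721)=(100/689) → κ = 86.1250


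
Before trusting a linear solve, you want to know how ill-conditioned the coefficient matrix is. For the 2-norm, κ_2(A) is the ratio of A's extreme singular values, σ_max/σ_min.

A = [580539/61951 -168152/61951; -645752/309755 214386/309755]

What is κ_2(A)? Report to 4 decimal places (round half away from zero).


AᵀA = [5260341409/57078025 -1534152312/57078025; -1534152312/57078025 447851716/57078025]; tr = 228327725/2283121, det = 1562500/2283121
λ_max, λ_min = (228327725/2283121 ± √52119280497425625/5212641500641)/2 = 100, 15625/2283121
κ_2(A) = √(λ_max/λ_min) = √(100 / (15625/2283121)) = 120.8800

120.8800


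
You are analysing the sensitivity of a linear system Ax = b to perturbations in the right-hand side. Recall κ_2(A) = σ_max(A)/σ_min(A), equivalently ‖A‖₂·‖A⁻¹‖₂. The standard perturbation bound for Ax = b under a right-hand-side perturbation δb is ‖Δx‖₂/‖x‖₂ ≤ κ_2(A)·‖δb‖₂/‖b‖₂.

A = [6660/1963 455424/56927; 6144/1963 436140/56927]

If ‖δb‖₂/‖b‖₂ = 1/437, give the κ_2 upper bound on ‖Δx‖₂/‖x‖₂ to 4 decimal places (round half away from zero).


AᵀA = [82104336/3853369 196992000/3853369; 196992000/3853369 472805136/3853369]; tr = 3283488/22801, det = 20736/22801
char-poly roots: 144 and 144/22801
κ_2(A) = √(λ_max/λ_min) = √(144 / (144/22801)) = 151.0000
bound on ‖Δx‖/‖x‖: κ·ε = 151.0000·1/437 = 0.3455

0.3455


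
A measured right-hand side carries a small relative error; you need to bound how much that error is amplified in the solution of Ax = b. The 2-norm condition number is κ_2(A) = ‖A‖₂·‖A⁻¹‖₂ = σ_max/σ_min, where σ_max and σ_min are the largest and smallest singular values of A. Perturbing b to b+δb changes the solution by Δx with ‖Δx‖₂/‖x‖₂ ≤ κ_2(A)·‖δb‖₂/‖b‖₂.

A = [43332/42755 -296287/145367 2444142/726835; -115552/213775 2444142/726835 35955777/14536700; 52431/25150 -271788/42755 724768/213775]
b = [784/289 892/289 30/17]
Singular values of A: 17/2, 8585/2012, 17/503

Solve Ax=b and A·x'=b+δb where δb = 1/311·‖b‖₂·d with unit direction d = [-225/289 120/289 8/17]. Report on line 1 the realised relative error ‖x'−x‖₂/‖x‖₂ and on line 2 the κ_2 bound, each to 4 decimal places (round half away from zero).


0.4402
0.8087

σ_max = 17/2, σ_min = 17/503
κ_2(A) = (17/2) / (17/503) = 251.5000
perturbation bound = 251.5000·1/311 = 0.8087
solve Ax = b  →  x = [0.0659 0.2418 0.9335]
‖b‖ = 4.4721, ‖x‖ = 0.9665
δb = ε·‖b‖·d = [-0.0112 0.0060 0.0068]; solving A·Δx = δb gives ‖Δx‖ = 0.4255
dividing the unrounded norms, ‖Δx‖/‖x‖ = 0.4402
tightness: 0.4402 against a bound of 0.8087 (unrounded ratio ≈ 0.5444)


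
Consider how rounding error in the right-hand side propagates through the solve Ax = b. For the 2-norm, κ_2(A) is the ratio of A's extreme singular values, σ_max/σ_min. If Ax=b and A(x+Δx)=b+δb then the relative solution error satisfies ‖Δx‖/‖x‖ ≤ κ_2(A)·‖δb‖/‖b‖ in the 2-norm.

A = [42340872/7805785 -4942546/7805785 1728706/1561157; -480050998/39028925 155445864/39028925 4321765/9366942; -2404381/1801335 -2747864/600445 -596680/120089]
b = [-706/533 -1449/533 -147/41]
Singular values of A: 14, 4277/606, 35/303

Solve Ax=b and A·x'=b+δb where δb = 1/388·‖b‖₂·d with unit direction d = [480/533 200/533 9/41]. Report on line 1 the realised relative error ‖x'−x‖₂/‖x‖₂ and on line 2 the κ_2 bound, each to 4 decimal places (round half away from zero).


σ_max = 14, σ_min = 35/303
condition number: 14 ÷ (35/303) = 121.2000
bound on ‖Δx‖/‖x‖: κ·ε = 121.2000·1/388 = 0.3124
solve Ax = b  →  x = [5.4852 18.2960 -17.6035]
‖b‖ = 4.6904, ‖x‖ = 25.9753
δb = ε·‖b‖·d = [0.0109 0.0045 0.0027]; solving A·Δx = δb gives ‖Δx‖ = 0.1047
realised ‖Δx‖/‖x‖ = 0.0040
tightness: 0.0040 against a bound of 0.3124 (unrounded ratio ≈ 0.0129)

0.0040
0.3124


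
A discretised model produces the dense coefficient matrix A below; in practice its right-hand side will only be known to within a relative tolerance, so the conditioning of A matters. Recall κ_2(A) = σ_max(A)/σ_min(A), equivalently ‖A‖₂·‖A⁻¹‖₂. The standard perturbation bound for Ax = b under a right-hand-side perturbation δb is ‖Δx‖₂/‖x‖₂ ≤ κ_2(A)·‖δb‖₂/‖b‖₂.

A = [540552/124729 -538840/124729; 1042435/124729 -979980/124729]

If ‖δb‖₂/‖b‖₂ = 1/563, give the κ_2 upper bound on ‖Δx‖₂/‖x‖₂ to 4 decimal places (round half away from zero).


0.1460

AᵀA = [4771166761/53831569 -4542686820/53831569; -4542686820/53831569 4327714000/53831569]; tr = 10819121/64009, det = 270400/64009
eigenvalues of AᵀA: λ = (tr ± √(tr²−4·det))/2 = 169, 1600/64009
so κ_2 = √(169 / (1600/64009)) = 82.2250
worst-case relative error ≤ 82.2250 × 1/563 = 0.1460


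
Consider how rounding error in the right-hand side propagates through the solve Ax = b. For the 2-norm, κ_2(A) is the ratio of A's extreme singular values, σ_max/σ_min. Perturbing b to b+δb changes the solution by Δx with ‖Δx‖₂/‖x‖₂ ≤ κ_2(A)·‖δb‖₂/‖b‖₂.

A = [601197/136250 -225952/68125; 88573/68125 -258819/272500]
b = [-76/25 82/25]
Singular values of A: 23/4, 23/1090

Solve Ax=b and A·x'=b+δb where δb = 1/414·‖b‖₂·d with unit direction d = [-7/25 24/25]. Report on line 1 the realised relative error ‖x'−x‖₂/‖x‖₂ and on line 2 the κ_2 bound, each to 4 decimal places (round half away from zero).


0.0027
0.6582

largest singular value 23/4, smallest 23/1090
condition number: (23/4) ÷ (23/1090) = 272.5000
bound on ‖Δx‖/‖x‖: κ·ε = 272.5000·1/414 = 0.6582
solve Ax = b  →  x = [113.4609 151.8609]
‖b‖₂ = 4.4721 and ‖x‖₂ = 189.5655
re-solving with b+δb shifts x by Δx of norm 0.5119
relative error = 0.0027
so the bound overstates the realised error by a factor of ≈ 243.7318 (computed from the unrounded values)


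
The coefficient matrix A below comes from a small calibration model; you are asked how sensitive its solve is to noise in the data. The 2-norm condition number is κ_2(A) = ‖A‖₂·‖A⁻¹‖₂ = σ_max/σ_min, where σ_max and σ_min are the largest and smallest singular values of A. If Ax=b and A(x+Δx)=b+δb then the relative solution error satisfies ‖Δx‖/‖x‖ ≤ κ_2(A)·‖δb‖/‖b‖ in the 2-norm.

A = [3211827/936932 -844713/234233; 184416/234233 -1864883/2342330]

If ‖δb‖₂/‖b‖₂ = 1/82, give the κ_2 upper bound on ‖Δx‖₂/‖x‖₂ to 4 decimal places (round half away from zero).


2.8829

M = AᵀA = [6460428825/522213904 -8478993831/652767380; -8478993831/652767380 44516236669/3263836900]. tr(M)=403776061/15523600, det(M)=751689/62094400
char-poly roots: 2601/100 and 289/620944
κ = σ_max/σ_min = (51/10)/(17/788) = 236.4000
κ_2(A)·‖δb‖/‖b‖ = 2.8829


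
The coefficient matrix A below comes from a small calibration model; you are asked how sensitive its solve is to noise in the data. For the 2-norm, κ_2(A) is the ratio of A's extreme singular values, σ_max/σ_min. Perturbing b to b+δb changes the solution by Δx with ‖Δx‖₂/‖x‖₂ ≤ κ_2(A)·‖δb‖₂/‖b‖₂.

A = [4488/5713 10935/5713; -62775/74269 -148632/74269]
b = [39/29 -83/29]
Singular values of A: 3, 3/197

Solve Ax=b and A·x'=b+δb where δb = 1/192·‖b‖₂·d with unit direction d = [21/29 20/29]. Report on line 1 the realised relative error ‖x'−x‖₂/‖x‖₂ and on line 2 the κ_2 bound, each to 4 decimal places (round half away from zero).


0.0165
1.0260

largest singular value 3, smallest 3/197
κ_2(A) = 3 / (3/197) = 197.0000
perturbation bound = 197.0000·1/192 = 1.0260
solve Ax = b  →  x = [61.0000 -24.3333]
‖b‖ = 3.1623, ‖x‖ = 65.6743
re-solving with b+δb shifts x by Δx of norm 1.0815
dividing the unrounded norms, ‖Δx‖/‖x‖ = 0.0165
realised/bound (from unrounded values) ≈ 0.0161


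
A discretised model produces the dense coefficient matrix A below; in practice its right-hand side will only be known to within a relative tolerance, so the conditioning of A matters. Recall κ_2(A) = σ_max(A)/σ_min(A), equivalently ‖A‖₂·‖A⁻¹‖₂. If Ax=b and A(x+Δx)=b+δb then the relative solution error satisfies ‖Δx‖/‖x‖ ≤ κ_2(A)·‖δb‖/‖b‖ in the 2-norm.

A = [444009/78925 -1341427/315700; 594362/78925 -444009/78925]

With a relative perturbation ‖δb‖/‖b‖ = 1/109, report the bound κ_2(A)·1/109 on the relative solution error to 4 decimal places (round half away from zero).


3.6204

AᵀA = [4403281433/49833245 -13209711759/199332980; -13209711759/199332980 39629842157/797331920]; tr = 22016469017/159466384, det = 4879681/39866596
eigenvalues of AᵀA: λ = (tr ± √(tr²−4·det))/2 = 2209/16, 8836/9966649
κ = σ_max/σ_min = (47/4)/(94/3157) = 394.6250
worst-case relative error ≤ 394.6250 × 1/109 = 3.6204


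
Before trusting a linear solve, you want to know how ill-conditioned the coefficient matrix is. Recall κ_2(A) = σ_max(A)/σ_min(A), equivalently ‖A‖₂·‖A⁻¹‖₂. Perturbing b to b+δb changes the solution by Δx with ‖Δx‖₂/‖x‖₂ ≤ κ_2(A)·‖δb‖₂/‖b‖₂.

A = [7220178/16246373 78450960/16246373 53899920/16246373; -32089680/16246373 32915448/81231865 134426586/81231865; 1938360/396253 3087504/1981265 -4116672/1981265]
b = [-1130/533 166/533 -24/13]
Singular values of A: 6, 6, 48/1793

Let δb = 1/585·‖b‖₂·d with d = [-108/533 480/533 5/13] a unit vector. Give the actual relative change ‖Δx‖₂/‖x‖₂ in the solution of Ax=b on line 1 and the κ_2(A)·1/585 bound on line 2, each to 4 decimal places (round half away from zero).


largest singular value 6, smallest 48/1793
κ = σ_max/σ_min = 6/(48/1793) = 224.1250
κ_2(A)·‖δb‖/‖b‖ = 0.3831
solve Ax = b  →  x = [-0.2941 -0.3608 -0.0745]
2-norm of b is 2.8284; of x, 0.4714
re-solving with b+δb shifts x by Δx of norm 0.1806
relative error = 0.3831
so the bound is sharp here: realised error equals the bound

0.3831
0.3831


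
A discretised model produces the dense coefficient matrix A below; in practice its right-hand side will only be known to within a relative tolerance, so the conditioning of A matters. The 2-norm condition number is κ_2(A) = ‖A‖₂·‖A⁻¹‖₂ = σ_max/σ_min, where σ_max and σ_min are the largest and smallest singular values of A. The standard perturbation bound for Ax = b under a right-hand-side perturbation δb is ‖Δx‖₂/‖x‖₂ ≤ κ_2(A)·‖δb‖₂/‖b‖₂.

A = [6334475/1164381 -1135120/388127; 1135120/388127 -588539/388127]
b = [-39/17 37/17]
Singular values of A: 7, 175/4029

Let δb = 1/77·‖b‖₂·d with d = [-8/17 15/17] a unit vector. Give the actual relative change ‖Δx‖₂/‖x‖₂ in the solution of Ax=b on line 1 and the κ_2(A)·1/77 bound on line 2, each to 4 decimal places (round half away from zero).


from the listed singular values, σ₁ = 7, σ_n = 175/4029
κ_2(A) = 7 / (175/4029) = 161.1600
perturbation bound = 161.1600·1/77 = 2.0930
solve Ax = b  →  x = [32.3768 61.0101]
2-norm of b is 3.1623; of x, 69.0687
re-solving with b+δb shifts x by Δx of norm 0.9455
dividing the unrounded norms, ‖Δx‖/‖x‖ = 0.0137
so the bound overstates the realised error by a factor of ≈ 152.8901 (computed from the unrounded values)

0.0137
2.0930


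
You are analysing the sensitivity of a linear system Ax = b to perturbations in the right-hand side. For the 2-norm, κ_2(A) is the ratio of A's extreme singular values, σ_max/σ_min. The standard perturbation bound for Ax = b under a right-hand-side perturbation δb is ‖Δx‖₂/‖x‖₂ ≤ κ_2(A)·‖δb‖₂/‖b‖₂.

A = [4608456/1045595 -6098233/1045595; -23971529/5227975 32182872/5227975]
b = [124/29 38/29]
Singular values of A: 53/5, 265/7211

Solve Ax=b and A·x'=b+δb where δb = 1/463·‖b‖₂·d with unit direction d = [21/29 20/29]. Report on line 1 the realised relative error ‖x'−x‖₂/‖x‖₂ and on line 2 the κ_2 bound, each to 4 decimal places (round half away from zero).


σ_max = 53/5, σ_min = 265/7211
κ_2(A) = (53/5) / (265/7211) = 288.4400
worst-case relative error ≤ 288.4400 × 1/463 = 0.6230
solve Ax = b  →  x = [87.1894 65.1562]
‖b‖ = 4.4721, ‖x‖ = 108.8454
re-solving with b+δb shifts x by Δx of norm 0.2628
realised ‖Δx‖/‖x‖ = 0.0024
tightness: 0.0024 against a bound of 0.6230 (unrounded ratio ≈ 0.0039)

0.0024
0.6230


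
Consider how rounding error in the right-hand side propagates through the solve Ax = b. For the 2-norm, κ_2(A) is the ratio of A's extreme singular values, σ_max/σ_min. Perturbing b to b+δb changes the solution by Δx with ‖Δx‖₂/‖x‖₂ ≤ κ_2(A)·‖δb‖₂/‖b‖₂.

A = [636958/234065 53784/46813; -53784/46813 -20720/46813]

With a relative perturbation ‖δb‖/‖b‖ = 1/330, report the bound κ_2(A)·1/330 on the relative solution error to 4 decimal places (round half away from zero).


form AᵀA = [2828600356/324180025 235681488/64836005; 235681488/64836005 19657024/12967201] with trace 19645124/1918225 and determinant 1024/76729
char-poly roots: 256/25 and 100/76729
κ_2(A) = √(λ_max/λ_min) = √((256/25) / (100/76729)) = 88.6400
worst-case relative error ≤ 88.6400 × 1/330 = 0.2686

0.2686


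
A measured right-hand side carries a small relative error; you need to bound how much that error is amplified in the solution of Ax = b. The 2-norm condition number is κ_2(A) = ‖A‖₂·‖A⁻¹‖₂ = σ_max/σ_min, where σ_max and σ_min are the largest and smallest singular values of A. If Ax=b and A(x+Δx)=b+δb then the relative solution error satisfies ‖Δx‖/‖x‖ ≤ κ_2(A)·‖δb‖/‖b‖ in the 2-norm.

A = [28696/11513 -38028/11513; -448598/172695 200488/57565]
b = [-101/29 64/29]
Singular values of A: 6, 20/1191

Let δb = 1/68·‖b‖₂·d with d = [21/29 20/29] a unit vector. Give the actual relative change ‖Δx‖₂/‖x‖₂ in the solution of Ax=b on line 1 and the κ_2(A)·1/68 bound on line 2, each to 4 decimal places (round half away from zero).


σ_max = 6, σ_min = 20/1191
κ_2(A) = 6 / (20/1191) = 357.3000
perturbation bound = 357.3000·1/68 = 5.2544
solve Ax = b  →  x = [-48.0400 -35.1967]
‖b‖₂ = 4.1231 and ‖x‖₂ = 59.5537
with δb = [0.0439 0.0418], A·Δx = δb → ‖Δx‖ = 3.6107
dividing the unrounded norms, ‖Δx‖/‖x‖ = 0.0606
so the bound overstates the realised error by a factor of ≈ 86.6634 (computed from the unrounded values)

0.0606
5.2544


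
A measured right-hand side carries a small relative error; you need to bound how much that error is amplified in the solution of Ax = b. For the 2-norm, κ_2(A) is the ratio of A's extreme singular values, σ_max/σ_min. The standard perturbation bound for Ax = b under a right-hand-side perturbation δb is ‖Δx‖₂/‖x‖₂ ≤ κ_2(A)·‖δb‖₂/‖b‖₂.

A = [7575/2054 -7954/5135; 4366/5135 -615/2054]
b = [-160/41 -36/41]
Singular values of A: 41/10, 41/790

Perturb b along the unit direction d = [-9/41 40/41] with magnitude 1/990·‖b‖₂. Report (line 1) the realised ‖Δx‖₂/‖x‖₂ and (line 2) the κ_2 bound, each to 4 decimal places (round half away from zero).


0.0798
0.0798

σ_max = 41/10, σ_min = 41/790
κ = σ_max/σ_min = (41/10)/(41/790) = 79.0000
bound on ‖Δx‖/‖x‖: κ·ε = 79.0000·1/990 = 0.0798
solve Ax = b  →  x = [-0.9006 0.3752]
‖b‖ = 4.0000, ‖x‖ = 0.9756
re-solving with b+δb shifts x by Δx of norm 0.0779
realised ‖Δx‖/‖x‖ = 0.0798
realised/bound = 1 exactly: the bound is attained for this b and d


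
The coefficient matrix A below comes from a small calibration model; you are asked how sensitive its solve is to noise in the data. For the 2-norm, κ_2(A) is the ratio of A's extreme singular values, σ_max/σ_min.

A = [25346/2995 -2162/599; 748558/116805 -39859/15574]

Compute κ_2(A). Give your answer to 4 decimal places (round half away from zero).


M = AᵀA = [61498378696/545736321 -8540199805/181912107; -8540199805/181912107 4748528825/242549476]. tr(M)=1708463161/12916836, det(M)=6996025/3229209
char-poly roots: 529/4 and 52900/3229209
σ_max=√(529/4)=(23/2), σ_min=√(52900/3229209)=(230/1797) → κ = 89.8500

89.8500


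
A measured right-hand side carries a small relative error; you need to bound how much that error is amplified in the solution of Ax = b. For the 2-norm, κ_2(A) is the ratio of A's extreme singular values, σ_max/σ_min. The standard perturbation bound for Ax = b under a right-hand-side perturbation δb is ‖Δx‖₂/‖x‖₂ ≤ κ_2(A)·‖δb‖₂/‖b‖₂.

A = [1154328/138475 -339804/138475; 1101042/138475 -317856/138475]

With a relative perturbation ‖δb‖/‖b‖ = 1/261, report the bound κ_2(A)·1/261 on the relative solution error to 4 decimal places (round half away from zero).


1.4636

M = AᵀA = [3025881828/22800625 -882542304/22800625; -882542304/22800625 257430672/22800625]. tr(M)=5253300/36481, det(M)=5184/36481
solving λ² − 5253300/36481·λ + 5184/36481 = 0 gives λ = 144, 36/36481
κ = σ_max/σ_min = 12/(6/191) = 382.0000
bound on ‖Δx‖/‖x‖: κ·ε = 382.0000·1/261 = 1.4636


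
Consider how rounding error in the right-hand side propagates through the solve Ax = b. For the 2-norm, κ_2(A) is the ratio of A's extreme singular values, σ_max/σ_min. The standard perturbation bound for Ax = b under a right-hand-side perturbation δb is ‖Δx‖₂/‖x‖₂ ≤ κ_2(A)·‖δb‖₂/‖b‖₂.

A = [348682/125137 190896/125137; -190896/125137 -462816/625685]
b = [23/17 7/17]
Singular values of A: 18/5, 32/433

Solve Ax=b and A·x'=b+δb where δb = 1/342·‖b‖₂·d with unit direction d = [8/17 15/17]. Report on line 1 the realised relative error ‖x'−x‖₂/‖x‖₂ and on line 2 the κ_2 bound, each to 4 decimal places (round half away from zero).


from the listed singular values, σ₁ = 18/5, σ_n = 32/433
condition number: (18/5) ÷ (32/433) = 48.7125
worst-case relative error ≤ 48.7125 × 1/342 = 0.1424
solve Ax = b  →  x = [-6.1225 12.0701]
2-norm of b is 1.4142; of x, 13.5341
re-solving with b+δb shifts x by Δx of norm 0.0560
relative error = 0.0041
tightness: 0.0041 against a bound of 0.1424 (unrounded ratio ≈ 0.0290)

0.0041
0.1424


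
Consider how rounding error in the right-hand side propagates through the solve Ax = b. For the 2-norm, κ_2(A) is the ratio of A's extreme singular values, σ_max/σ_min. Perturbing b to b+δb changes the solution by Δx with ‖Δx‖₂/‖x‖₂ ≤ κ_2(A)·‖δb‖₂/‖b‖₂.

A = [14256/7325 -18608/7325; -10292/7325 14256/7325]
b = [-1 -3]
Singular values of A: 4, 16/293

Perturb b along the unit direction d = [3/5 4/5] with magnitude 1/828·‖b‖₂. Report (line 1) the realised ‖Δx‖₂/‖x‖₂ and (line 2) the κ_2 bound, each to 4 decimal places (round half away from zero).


from the listed singular values, σ₁ = 4, σ_n = 16/293
κ = σ_max/σ_min = 4/(16/293) = 73.2500
κ_2(A)·‖δb‖/‖b‖ = 0.0885
solve Ax = b  →  x = [-43.8000 -33.1625]
‖b‖ = 3.1623, ‖x‖ = 54.9381
re-solving with b+δb shifts x by Δx of norm 0.0699
dividing the unrounded norms, ‖Δx‖/‖x‖ = 0.0013
tightness: 0.0013 against a bound of 0.0885 (unrounded ratio ≈ 0.0144)

0.0013
0.0885


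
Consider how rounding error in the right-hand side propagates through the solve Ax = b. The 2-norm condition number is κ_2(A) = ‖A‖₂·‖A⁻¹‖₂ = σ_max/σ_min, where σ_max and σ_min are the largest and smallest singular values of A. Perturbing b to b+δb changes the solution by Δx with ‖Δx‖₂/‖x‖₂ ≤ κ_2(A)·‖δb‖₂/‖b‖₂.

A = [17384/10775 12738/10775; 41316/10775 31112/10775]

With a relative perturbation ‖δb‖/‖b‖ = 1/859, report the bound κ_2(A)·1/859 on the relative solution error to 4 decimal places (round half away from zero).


0.2509

form AᵀA = [2009215312/116100625 1506860784/116100625; 1506860784/116100625 1130213188/116100625] with trace 25115428/928805 and determinant 1827904/116100625
λ_max, λ_min = (25115428/928805 ± √15768259877479824/21566968200625)/2 = 676/25, 2704/4644025
κ = σ_max/σ_min = (26/5)/(52/2155) = 215.5000
perturbation bound = 215.5000·1/859 = 0.2509


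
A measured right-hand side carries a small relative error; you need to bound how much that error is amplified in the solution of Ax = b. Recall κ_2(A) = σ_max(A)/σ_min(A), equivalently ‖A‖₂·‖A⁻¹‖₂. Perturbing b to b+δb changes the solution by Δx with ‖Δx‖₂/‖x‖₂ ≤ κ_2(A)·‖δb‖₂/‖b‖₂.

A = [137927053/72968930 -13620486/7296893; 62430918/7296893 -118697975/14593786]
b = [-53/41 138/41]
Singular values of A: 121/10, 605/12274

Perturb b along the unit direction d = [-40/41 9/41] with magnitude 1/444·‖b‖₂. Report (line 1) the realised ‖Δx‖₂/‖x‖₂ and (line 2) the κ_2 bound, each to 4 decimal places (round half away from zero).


from the listed singular values, σ₁ = 121/10, σ_n = 605/12274
condition number: (121/10) ÷ (605/12274) = 245.4800
worst-case relative error ≤ 245.4800 × 1/444 = 0.5529
solve Ax = b  →  x = [28.1624 29.2111]
‖b‖₂ = 3.6056 and ‖x‖₂ = 40.5760
re-solving with b+δb shifts x by Δx of norm 0.1647
relative error = 0.0041
tightness: 0.0041 against a bound of 0.5529 (unrounded ratio ≈ 0.0073)

0.0041
0.5529


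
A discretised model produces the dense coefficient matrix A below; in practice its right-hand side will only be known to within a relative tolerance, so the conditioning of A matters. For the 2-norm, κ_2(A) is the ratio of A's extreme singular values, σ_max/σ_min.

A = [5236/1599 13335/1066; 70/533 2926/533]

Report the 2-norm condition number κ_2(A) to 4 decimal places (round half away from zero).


12.0000

form AᵀA = [162484/15129 70070/1681; 70070/1681 1254841/6724] with trace 7105/36 and determinant 2401/9
λ_max, λ_min = (7105/36 ± √49098049/1296)/2 = 196, 49/36
κ = σ_max/σ_min = 14/(7/6) = 12.0000


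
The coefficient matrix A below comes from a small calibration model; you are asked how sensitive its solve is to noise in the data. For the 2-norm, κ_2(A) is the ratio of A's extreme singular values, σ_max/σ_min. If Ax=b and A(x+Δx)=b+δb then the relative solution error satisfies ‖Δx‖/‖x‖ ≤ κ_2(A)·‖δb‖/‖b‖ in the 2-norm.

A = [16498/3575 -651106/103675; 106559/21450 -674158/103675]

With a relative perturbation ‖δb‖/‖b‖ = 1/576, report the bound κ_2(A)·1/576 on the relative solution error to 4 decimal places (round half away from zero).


form AᵀA = [169227557/3680820 -93992609/1533675; -93992609/1533675 41780168/511225] with trace 2350223833/18404100 and determinant 163047361/115025625
λ_max, λ_min = (2350223833/18404100 ± √8834610546626881/541937434896)/2 = 12769/100, 51076/4601025
so κ_2 = √((12769/100) / (51076/4601025)) = 107.2500
perturbation bound = 107.2500·1/576 = 0.1862

0.1862


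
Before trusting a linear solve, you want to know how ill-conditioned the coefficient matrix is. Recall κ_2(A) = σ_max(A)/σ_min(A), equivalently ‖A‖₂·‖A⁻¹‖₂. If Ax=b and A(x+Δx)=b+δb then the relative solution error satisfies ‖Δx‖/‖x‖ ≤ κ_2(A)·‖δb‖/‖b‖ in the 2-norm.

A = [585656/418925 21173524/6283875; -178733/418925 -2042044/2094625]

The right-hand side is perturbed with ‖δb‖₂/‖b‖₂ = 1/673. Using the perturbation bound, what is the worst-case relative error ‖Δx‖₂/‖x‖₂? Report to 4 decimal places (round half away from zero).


form AᵀA = [3549713/1661521 127766564/24922815; 127766564/24922815 4599740704/373842225] with trace 5398426129/373842225 and determinant 2085136/373842225
char-poly roots: 361/25 and 5776/14953689
so κ_2 = √((361/25) / (5776/14953689)) = 193.3500
κ_2(A)·‖δb‖/‖b‖ = 0.2873

0.2873


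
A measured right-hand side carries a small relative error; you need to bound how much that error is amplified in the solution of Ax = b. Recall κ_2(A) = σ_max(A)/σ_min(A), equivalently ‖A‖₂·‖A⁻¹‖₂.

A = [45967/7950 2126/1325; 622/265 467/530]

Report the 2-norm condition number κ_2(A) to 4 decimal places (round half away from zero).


AᵀA = [2461160689/63202500 59755696/5266875; 59755696/5266875 23531729/7022500]; tr = 2138357/50562, det = 714025/404496
λ_max, λ_min = (2138357/50562 ± √1138629848356/639128961)/2 = 169/4, 4225/101124
σ_max=√(169/4)=(13/2), σ_min=√(4225/101124)=(65/318) → κ = 31.8000

31.8000


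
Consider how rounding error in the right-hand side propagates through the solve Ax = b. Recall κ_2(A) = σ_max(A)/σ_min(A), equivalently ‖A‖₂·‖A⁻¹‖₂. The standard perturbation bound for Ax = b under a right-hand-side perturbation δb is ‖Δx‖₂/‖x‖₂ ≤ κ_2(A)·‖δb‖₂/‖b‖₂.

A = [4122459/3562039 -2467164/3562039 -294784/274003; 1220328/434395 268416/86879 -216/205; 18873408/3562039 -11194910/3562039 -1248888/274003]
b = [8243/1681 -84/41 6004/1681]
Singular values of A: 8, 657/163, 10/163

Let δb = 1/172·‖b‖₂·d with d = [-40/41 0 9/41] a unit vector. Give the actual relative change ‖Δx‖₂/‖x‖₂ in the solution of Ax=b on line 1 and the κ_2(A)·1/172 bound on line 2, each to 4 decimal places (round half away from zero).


largest singular value 8, smallest 10/163
κ = σ_max/σ_min = 8/(10/163) = 130.4000
κ_2(A)·‖δb‖/‖b‖ = 0.7581
solve Ax = b  →  x = [-36.0278 14.2053 -52.4600]
‖b‖ = 6.4031, ‖x‖ = 65.2062
δb = ε·‖b‖·d = [-0.0363 0.0000 0.0082]; solving A·Δx = δb gives ‖Δx‖ = 0.6068
dividing the unrounded norms, ‖Δx‖/‖x‖ = 0.0093
realised/bound (from unrounded values) ≈ 0.0123

0.0093
0.7581


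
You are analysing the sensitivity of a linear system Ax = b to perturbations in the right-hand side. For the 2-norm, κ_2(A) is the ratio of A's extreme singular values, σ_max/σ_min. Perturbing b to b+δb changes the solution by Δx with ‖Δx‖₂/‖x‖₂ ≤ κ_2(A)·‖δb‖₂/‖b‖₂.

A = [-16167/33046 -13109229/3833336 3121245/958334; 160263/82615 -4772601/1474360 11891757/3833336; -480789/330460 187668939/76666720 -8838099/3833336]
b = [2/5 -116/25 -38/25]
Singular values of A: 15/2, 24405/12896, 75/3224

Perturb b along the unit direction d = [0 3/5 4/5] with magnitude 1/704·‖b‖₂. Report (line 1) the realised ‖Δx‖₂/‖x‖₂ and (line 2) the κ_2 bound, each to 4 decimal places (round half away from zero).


from the listed singular values, σ₁ = 15/2, σ_n = 75/3224
κ = σ_max/σ_min = (15/2)/(75/3224) = 322.4000
worst-case relative error ≤ 322.4000 × 1/704 = 0.4580
solve Ax = b  →  x = [-1.0896 -118.5635 -124.5325]
2-norm of b is 4.8990; of x, 171.9501
Δx = A⁻¹·δb where δb = 1/704·4.8990·d; ‖Δx‖ = 0.2991
relative error = 0.0017
so the bound overstates the realised error by a factor of ≈ 263.2438 (computed from the unrounded values)

0.0017
0.4580


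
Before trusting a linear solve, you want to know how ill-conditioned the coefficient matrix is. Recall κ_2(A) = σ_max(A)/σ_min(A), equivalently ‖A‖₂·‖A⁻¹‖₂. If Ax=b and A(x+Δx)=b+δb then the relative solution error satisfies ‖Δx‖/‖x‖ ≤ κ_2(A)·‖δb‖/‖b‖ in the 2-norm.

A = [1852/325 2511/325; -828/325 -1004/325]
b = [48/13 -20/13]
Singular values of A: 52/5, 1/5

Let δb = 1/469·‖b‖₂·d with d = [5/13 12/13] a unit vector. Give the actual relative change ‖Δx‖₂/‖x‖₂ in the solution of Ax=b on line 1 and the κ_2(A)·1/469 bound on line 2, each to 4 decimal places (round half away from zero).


σ_max = 52/5, σ_min = 1/5
condition number: (52/5) ÷ (1/5) = 52.0000
κ_2(A)·‖δb‖/‖b‖ = 0.1109
solve Ax = b  →  x = [0.2308 0.3077]
‖b‖ = 4.0000, ‖x‖ = 0.3846
re-solving with b+δb shifts x by Δx of norm 0.0426
relative error = 0.1109
tightness: 0.1109 against a bound of 0.1109; the bound is attained (ratio 1)

0.1109
0.1109


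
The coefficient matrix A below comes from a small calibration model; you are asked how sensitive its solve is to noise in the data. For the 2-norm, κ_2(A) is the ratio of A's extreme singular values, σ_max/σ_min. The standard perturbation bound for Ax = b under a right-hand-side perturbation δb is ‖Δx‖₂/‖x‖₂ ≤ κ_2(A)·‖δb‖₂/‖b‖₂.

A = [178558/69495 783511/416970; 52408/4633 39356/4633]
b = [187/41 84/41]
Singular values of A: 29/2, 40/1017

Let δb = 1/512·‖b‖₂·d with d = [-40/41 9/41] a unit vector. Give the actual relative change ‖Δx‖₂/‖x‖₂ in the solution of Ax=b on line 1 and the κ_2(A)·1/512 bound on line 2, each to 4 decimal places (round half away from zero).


from the listed singular values, σ₁ = 29/2, σ_n = 40/1017
condition number: (29/2) ÷ (40/1017) = 368.6625
worst-case relative error ≤ 368.6625 × 1/512 = 0.7200
solve Ax = b  →  x = [61.1855 -81.2359]
‖b‖₂ = 5.0000 and ‖x‖₂ = 101.7002
with δb = [-0.0095 0.0021], A·Δx = δb → ‖Δx‖ = 0.2483
realised ‖Δx‖/‖x‖ = 0.0024
realised/bound (from unrounded values) ≈ 0.0034

0.0024
0.7200


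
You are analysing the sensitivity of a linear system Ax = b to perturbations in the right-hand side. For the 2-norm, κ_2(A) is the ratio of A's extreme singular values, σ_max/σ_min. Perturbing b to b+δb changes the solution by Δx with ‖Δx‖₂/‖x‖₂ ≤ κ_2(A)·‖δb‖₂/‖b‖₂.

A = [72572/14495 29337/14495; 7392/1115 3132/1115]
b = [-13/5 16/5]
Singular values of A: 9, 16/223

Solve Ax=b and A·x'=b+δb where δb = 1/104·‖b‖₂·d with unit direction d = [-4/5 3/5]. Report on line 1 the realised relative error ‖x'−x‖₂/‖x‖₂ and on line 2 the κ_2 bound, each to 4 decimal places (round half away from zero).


largest singular value 9, smallest 16/223
κ_2(A) = 9 / (16/223) = 125.4375
perturbation bound = 125.4375·1/104 = 1.2061
solve Ax = b  →  x = [-21.3397 51.5043]
2-norm of b is 4.1231; of x, 55.7501
Δx = A⁻¹·δb where δb = 1/104·4.1231·d; ‖Δx‖ = 0.5526
dividing the unrounded norms, ‖Δx‖/‖x‖ = 0.0099
tightness: 0.0099 against a bound of 1.2061 (unrounded ratio ≈ 0.0082)

0.0099
1.2061


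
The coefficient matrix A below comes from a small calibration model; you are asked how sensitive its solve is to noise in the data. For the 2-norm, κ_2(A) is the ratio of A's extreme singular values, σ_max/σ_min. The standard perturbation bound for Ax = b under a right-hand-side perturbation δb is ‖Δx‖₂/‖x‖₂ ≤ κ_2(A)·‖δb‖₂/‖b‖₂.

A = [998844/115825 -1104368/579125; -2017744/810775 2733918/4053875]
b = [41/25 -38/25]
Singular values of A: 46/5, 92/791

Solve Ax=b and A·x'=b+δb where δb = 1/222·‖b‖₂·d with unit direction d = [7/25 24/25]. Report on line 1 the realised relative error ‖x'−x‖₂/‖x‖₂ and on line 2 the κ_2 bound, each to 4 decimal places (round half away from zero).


0.0101
0.3563

from the listed singular values, σ₁ = 46/5, σ_n = 92/791
κ_2(A) = (46/5) / (92/791) = 79.1000
worst-case relative error ≤ 79.1000 × 1/222 = 0.3563
solve Ax = b  →  x = [-1.6752 -8.4358]
‖b‖ = 2.2361, ‖x‖ = 8.6006
δb = ε·‖b‖·d = [0.0028 0.0097]; solving A·Δx = δb gives ‖Δx‖ = 0.0866
dividing the unrounded norms, ‖Δx‖/‖x‖ = 0.0101
realised/bound (from unrounded values) ≈ 0.0283


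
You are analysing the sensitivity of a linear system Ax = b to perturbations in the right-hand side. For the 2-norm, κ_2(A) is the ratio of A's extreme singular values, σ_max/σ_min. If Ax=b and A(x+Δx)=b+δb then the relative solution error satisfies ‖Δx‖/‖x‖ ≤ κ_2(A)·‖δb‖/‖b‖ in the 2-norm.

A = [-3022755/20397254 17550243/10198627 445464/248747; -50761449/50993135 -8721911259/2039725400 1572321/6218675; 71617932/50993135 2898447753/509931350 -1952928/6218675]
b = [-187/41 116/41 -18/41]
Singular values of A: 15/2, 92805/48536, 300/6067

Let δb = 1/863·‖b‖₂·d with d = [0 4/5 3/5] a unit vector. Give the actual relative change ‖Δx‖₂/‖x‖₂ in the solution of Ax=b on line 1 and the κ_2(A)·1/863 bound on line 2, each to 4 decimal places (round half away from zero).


0.0031
0.1758

from the listed singular values, σ₁ = 15/2, σ_n = 300/6067
κ = σ_max/σ_min = (15/2)/(300/6067) = 151.6750
κ_2(A)·‖δb‖/‖b‖ = 0.1758
solve Ax = b  →  x = [38.3654 -9.0422 9.3168]
‖b‖₂ = 5.3852 and ‖x‖₂ = 40.5027
re-solving with b+δb shifts x by Δx of norm 0.1262
dividing the unrounded norms, ‖Δx‖/‖x‖ = 0.0031
realised/bound (from unrounded values) ≈ 0.0177


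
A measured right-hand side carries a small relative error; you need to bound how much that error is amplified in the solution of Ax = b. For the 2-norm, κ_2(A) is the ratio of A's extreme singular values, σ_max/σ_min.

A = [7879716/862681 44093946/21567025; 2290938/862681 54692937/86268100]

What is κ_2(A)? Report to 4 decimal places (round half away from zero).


263.0125

AᵀA = [67338321160500/744218507761 30301784298045/1488437015522; 30301784298045/1488437015522 54559575262881/11907496124176]; tr = 673392453201/7083578896, det = 57836025/442723681
λ_max, λ_min = (673392453201/7083578896 ± √453431176121109389328801/50177089975856578816)/2 = 1521/16, 608400/442723681
κ_2(A) = √(λ_max/λ_min) = √((1521/16) / (608400/442723681)) = 263.0125


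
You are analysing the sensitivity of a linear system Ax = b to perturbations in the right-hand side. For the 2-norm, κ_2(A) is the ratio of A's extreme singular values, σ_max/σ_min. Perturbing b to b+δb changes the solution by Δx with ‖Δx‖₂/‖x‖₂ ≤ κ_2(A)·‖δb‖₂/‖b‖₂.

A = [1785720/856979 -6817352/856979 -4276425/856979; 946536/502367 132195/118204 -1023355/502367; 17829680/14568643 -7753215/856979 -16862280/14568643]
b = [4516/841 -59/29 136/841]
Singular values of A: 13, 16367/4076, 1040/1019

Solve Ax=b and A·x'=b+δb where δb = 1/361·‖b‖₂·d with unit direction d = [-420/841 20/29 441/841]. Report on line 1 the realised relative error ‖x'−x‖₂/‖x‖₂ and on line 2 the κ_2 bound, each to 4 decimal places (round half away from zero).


0.0040
0.0353

σ_max = 13, σ_min = 1040/1019
κ_2(A) = 13 / (1040/1019) = 12.7375
perturbation bound = 12.7375·1/361 = 0.0353
solve Ax = b  →  x = [-3.2943 -0.1882 -2.1516]
‖b‖₂ = 5.7446 and ‖x‖₂ = 3.9392
δb = ε·‖b‖·d = [-0.0079 0.0110 0.0083]; solving A·Δx = δb gives ‖Δx‖ = 0.0156
realised ‖Δx‖/‖x‖ = 0.0040
so the bound overstates the realised error by a factor of ≈ 8.9144 (computed from the unrounded values)


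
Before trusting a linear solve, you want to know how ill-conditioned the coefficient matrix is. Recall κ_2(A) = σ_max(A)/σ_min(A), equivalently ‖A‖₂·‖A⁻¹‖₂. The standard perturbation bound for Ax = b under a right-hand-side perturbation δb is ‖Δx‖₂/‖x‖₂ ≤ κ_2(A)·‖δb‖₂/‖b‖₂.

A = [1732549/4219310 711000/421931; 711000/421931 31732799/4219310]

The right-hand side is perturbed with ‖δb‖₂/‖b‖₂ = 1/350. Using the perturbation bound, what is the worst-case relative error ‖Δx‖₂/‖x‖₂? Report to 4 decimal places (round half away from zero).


0.7171

AᵀA = [31858314121/10590468100 1415458800/105904681; 1415458800/105904681 629103291121/10590468100]; tr = 196597741/3150050, det = 38950081/630010000
solving λ² − 196597741/3150050·λ + 38950081/630010000 = 0 gives λ = 6241/100, 6241/6300100
κ = σ_max/σ_min = (79/10)/(79/2510) = 251.0000
perturbation bound = 251.0000·1/350 = 0.7171


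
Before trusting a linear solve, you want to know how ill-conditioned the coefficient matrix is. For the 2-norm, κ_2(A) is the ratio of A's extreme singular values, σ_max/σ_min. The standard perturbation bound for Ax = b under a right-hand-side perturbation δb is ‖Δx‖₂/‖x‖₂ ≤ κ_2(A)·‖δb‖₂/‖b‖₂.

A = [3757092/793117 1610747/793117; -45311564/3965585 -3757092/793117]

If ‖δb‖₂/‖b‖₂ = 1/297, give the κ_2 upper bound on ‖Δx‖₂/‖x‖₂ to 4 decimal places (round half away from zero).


0.7901

form AᵀA = [14236871831584/93052452025 1186380697932/18610490405; 1186380697932/18610490405 98877196417/3722098081] with trace 98868649361/550606225 and determinant 322417936/550606225
solving λ² − 98868649361/550606225·λ + 322417936/550606225 = 0 gives λ = 4489/25, 71824/22024249
κ_2(A) = √(λ_max/λ_min) = √((4489/25) / (71824/22024249)) = 234.6500
perturbation bound = 234.6500·1/297 = 0.7901


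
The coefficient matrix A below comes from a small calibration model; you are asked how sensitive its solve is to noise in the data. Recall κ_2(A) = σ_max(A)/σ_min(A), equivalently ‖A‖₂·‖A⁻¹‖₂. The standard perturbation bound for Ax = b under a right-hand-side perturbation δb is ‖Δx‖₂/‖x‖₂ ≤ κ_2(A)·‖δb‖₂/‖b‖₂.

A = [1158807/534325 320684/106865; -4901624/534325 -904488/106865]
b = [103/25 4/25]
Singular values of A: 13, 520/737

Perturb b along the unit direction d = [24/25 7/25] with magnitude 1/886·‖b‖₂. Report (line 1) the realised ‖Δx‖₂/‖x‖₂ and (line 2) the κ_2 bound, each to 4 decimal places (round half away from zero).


largest singular value 13, smallest 520/737
condition number: 13 ÷ (520/737) = 18.4250
worst-case relative error ≤ 18.4250 × 1/886 = 0.0208
solve Ax = b  →  x = [-3.8541 4.1584]
‖b‖ = 4.1231, ‖x‖ = 5.6698
with δb = [0.0045 0.0013], A·Δx = δb → ‖Δx‖ = 0.0066
dividing the unrounded norms, ‖Δx‖/‖x‖ = 0.0012
tightness: 0.0012 against a bound of 0.0208 (unrounded ratio ≈ 0.0559)

0.0012
0.0208


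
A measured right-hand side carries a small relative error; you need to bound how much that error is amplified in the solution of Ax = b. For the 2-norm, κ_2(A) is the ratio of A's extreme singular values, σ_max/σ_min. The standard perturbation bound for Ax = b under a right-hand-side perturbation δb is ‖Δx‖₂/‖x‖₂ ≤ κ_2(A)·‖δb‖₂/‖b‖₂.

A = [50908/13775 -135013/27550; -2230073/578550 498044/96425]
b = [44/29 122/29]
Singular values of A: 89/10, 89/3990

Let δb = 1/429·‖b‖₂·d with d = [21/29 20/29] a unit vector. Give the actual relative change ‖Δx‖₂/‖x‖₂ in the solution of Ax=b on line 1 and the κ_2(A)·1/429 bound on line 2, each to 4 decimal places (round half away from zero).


largest singular value 89/10, smallest 89/3990
κ_2(A) = (89/10) / (89/3990) = 399.0000
bound on ‖Δx‖/‖x‖: κ·ε = 399.0000·1/429 = 0.9301
solve Ax = b  →  x = [143.3258 107.7753]
‖b‖ = 4.4721, ‖x‖ = 179.3260
with δb = [0.0075 0.0072], A·Δx = δb → ‖Δx‖ = 0.4673
dividing the unrounded norms, ‖Δx‖/‖x‖ = 0.0026
realised/bound (from unrounded values) ≈ 0.0028

0.0026
0.9301
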